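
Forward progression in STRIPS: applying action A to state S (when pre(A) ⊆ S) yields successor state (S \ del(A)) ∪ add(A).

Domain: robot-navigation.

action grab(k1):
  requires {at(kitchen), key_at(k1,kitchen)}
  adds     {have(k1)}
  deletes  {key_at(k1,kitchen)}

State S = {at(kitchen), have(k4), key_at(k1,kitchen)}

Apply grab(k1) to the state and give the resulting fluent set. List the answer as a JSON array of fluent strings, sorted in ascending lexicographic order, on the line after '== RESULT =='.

Compute (S \ del) ∪ add:
  pre ⊆ S: {at(kitchen), key_at(k1,kitchen)} ⊆ S  — applicable
  S \ del = {at(kitchen), have(k4)}
  ∪ add   = {at(kitchen), have(k1), have(k4)}

== RESULT ==
["at(kitchen)", "have(k1)", "have(k4)"]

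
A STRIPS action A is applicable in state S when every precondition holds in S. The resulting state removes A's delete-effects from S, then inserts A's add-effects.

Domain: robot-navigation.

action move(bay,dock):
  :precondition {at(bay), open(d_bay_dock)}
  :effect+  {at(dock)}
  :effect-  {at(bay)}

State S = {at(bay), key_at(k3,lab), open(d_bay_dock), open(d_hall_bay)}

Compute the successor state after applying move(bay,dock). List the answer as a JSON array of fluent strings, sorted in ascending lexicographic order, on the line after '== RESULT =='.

Progress:
  pre ⊆ S: {at(bay), open(d_bay_dock)} ⊆ S  — applicable
  S \ del = {key_at(k3,lab), open(d_bay_dock), open(d_hall_bay)}
  ∪ add   = {at(dock), key_at(k3,lab), open(d_bay_dock), open(d_hall_bay)}

== RESULT ==
["at(dock)", "key_at(k3,lab)", "open(d_bay_dock)", "open(d_hall_bay)"]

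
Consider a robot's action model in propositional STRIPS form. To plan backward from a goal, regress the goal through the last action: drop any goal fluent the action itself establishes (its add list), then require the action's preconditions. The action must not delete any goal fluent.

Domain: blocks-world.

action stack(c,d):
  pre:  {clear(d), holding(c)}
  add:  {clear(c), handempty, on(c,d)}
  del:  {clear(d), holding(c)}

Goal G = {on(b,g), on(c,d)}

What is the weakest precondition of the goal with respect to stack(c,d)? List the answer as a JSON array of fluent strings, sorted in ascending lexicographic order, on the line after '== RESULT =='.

Regress:
  G ∩ del = {}  (empty — regression defined)
  G \ add = {on(b,g), on(c,d)} \ {clear(c), handempty, on(c,d)} = {on(b,g)}
  ∪ pre   = {on(b,g)} ∪ {clear(d), holding(c)}
          = {clear(d), holding(c), on(b,g)}

== RESULT ==
["clear(d)", "holding(c)", "on(b,g)"]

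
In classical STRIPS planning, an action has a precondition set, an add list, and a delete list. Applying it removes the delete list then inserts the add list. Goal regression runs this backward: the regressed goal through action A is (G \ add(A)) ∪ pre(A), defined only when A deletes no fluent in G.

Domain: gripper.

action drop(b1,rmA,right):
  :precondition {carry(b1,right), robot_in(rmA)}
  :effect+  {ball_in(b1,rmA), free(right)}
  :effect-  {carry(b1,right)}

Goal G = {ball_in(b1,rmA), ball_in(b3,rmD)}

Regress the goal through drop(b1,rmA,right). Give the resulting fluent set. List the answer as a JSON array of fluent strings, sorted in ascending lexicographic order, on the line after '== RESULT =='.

Compute (G \ add) ∪ pre:
  G ∩ del = {}  (empty — regression defined)
  G \ add = {ball_in(b1,rmA), ball_in(b3,rmD)} \ {ball_in(b1,rmA), free(right)} = {ball_in(b3,rmD)}
  ∪ pre   = {ball_in(b3,rmD)} ∪ {carry(b1,right), robot_in(rmA)}
          = {ball_in(b3,rmD), carry(b1,right), robot_in(rmA)}

== RESULT ==
["ball_in(b3,rmD)", "carry(b1,right)", "robot_in(rmA)"]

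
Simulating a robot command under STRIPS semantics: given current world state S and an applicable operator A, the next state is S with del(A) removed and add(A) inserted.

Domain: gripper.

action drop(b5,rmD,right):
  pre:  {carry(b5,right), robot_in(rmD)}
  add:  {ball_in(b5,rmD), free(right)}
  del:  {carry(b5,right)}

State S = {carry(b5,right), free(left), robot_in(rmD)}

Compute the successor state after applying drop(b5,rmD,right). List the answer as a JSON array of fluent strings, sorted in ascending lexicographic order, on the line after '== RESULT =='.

Compute (S \ del) ∪ add:
  pre ⊆ S: {carry(b5,right), robot_in(rmD)} ⊆ S  — applicable
  S \ del = {free(left), robot_in(rmD)}
  ∪ add   = {ball_in(b5,rmD), free(left), free(right), robot_in(rmD)}

== RESULT ==
["ball_in(b5,rmD)", "free(left)", "free(right)", "robot_in(rmD)"]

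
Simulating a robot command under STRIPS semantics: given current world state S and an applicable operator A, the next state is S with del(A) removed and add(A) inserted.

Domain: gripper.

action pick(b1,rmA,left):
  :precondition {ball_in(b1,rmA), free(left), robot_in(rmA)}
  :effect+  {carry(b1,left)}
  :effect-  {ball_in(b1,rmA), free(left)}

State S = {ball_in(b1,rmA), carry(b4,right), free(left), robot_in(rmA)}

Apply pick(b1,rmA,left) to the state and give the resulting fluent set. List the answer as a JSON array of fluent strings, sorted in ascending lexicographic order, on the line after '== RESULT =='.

Progress:
  pre ⊆ S: {ball_in(b1,rmA), free(left), robot_in(rmA)} ⊆ S  — applicable
  S \ del = {carry(b4,right), robot_in(rmA)}
  ∪ add   = {carry(b1,left), carry(b4,right), robot_in(rmA)}

== RESULT ==
["carry(b1,left)", "carry(b4,right)", "robot_in(rmA)"]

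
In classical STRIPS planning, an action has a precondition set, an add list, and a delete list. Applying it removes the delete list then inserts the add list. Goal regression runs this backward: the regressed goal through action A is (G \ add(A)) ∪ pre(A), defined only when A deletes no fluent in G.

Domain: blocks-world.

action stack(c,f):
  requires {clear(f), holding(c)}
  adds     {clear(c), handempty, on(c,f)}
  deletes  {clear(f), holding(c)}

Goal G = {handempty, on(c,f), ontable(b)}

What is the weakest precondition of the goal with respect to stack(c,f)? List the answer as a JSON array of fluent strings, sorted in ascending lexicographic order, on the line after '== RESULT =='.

Regress:
  G ∩ del = {}  (empty — regression defined)
  G \ add = {handempty, on(c,f), ontable(b)} \ {clear(c), handempty, on(c,f)} = {ontable(b)}
  ∪ pre   = {ontable(b)} ∪ {clear(f), holding(c)}
          = {clear(f), holding(c), ontable(b)}

== RESULT ==
["clear(f)", "holding(c)", "ontable(b)"]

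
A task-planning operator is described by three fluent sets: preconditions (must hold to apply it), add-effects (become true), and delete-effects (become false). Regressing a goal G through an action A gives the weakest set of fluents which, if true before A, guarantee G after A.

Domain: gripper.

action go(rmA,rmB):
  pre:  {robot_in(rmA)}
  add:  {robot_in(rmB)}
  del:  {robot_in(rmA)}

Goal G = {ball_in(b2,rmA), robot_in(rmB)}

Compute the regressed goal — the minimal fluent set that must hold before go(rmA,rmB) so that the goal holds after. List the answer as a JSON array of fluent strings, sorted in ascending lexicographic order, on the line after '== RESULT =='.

Regress:
  G ∩ del = {}  (empty — regression defined)
  G \ add = {ball_in(b2,rmA), robot_in(rmB)} \ {robot_in(rmB)} = {ball_in(b2,rmA)}
  ∪ pre   = {ball_in(b2,rmA)} ∪ {robot_in(rmA)}
          = {ball_in(b2,rmA), robot_in(rmA)}

== RESULT ==
["ball_in(b2,rmA)", "robot_in(rmA)"]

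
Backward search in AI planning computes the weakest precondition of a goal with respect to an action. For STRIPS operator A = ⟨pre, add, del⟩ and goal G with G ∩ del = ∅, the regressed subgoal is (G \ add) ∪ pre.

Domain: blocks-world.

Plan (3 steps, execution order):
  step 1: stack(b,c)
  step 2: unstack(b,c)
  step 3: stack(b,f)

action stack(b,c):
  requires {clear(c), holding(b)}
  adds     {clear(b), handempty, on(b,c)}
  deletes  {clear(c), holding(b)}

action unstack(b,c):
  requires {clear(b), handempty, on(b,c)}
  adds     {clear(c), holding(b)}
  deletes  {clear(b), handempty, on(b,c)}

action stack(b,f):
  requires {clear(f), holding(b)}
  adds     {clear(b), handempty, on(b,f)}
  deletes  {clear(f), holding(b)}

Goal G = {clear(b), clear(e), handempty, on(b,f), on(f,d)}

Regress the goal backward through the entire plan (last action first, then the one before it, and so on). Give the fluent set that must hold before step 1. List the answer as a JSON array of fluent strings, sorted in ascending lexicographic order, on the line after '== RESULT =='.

Regress step by step:
  through step 3 (stack(b,f)): drop {clear(b), handempty, on(b,f)}, keep {clear(e), on(f,d)}, require {clear(f), holding(b)}
    → {clear(e), clear(f), holding(b), on(f,d)}
  through step 2 (unstack(b,c)): drop {holding(b)}, keep {clear(e), clear(f), on(f,d)}, require {clear(b), handempty, on(b,c)}
    → {clear(b), clear(e), clear(f), handempty, on(b,c), on(f,d)}
  through step 1 (stack(b,c)): drop {clear(b), handempty, on(b,c)}, keep {clear(e), clear(f), on(f,d)}, require {clear(c), holding(b)}
    → {clear(c), clear(e), clear(f), holding(b), on(f,d)}

== RESULT ==
["clear(c)", "clear(e)", "clear(f)", "holding(b)", "on(f,d)"]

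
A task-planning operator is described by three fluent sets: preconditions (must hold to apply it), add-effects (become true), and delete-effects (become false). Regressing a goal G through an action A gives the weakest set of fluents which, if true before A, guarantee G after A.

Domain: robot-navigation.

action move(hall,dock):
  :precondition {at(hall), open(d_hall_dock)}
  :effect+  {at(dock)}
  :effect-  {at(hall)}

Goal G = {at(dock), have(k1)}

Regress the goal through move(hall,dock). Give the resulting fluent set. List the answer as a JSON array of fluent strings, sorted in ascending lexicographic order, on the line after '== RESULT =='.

Regress:
  G ∩ del = {}  (empty — regression defined)
  G \ add = {at(dock), have(k1)} \ {at(dock)} = {have(k1)}
  ∪ pre   = {have(k1)} ∪ {at(hall), open(d_hall_dock)}
          = {at(hall), have(k1), open(d_hall_dock)}

== RESULT ==
["at(hall)", "have(k1)", "open(d_hall_dock)"]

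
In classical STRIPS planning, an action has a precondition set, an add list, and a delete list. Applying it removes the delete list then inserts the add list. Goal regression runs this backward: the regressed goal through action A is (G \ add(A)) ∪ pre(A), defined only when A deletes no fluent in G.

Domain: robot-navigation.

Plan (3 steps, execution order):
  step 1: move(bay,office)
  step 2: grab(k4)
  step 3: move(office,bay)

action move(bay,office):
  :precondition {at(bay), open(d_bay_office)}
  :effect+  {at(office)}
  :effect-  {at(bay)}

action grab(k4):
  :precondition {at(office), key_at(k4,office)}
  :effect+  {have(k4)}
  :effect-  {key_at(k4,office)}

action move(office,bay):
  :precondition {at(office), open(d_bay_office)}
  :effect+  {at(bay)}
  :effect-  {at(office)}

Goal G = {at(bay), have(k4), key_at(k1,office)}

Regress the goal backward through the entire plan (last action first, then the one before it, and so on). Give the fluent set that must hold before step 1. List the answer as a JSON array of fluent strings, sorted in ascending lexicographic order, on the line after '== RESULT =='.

Regress step by step:
  through step 3 (move(office,bay)): drop {at(bay)}, keep {have(k4), key_at(k1,office)}, require {at(office), open(d_bay_office)}
    → {at(office), have(k4), key_at(k1,office), open(d_bay_office)}
  through step 2 (grab(k4)): drop {have(k4)}, keep {at(office), key_at(k1,office), open(d_bay_office)}, require {at(office), key_at(k4,office)}
    → {at(office), key_at(k1,office), key_at(k4,office), open(d_bay_office)}
  through step 1 (move(bay,office)): drop {at(office)}, keep {key_at(k1,office), key_at(k4,office), open(d_bay_office)}, require {at(bay), open(d_bay_office)}
    → {at(bay), key_at(k1,office), key_at(k4,office), open(d_bay_office)}

== RESULT ==
["at(bay)", "key_at(k1,office)", "key_at(k4,office)", "open(d_bay_office)"]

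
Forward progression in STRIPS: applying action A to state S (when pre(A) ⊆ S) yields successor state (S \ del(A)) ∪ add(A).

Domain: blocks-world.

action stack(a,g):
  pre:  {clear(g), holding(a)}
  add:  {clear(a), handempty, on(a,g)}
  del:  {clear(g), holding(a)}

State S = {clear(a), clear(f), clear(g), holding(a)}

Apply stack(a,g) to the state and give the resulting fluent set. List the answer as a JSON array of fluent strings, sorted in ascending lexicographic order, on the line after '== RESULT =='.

Progress:
  pre ⊆ S: {clear(g), holding(a)} ⊆ S  — applicable
  S \ del = {clear(a), clear(f)}
  ∪ add   = {clear(a), clear(f), handempty, on(a,g)}

== RESULT ==
["clear(a)", "clear(f)", "handempty", "on(a,g)"]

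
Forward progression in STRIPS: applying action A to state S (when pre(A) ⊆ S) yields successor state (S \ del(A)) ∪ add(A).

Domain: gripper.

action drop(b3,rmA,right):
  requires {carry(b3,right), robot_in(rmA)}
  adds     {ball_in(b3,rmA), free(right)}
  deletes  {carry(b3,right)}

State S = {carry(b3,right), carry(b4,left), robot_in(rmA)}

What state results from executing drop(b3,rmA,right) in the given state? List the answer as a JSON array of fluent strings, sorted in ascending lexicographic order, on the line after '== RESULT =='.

Compute (S \ del) ∪ add:
  pre ⊆ S: {carry(b3,right), robot_in(rmA)} ⊆ S  — applicable
  S \ del = {carry(b4,left), robot_in(rmA)}
  ∪ add   = {ball_in(b3,rmA), carry(b4,left), free(right), robot_in(rmA)}

== RESULT ==
["ball_in(b3,rmA)", "carry(b4,left)", "free(right)", "robot_in(rmA)"]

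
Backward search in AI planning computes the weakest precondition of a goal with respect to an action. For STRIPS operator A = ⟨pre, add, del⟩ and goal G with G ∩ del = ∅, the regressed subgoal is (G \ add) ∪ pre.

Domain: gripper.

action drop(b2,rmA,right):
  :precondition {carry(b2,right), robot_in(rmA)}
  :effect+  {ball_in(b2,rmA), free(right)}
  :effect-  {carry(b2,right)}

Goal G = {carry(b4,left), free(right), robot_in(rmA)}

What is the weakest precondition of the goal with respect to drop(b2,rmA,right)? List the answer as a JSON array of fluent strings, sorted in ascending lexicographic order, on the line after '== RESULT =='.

Regress:
  G ∩ del = {}  (empty — regression defined)
  G \ add = {carry(b4,left), free(right), robot_in(rmA)} \ {ball_in(b2,rmA), free(right)} = {carry(b4,left), robot_in(rmA)}
  ∪ pre   = {carry(b4,left), robot_in(rmA)} ∪ {carry(b2,right), robot_in(rmA)}
          = {carry(b2,right), carry(b4,left), robot_in(rmA)}

== RESULT ==
["carry(b2,right)", "carry(b4,left)", "robot_in(rmA)"]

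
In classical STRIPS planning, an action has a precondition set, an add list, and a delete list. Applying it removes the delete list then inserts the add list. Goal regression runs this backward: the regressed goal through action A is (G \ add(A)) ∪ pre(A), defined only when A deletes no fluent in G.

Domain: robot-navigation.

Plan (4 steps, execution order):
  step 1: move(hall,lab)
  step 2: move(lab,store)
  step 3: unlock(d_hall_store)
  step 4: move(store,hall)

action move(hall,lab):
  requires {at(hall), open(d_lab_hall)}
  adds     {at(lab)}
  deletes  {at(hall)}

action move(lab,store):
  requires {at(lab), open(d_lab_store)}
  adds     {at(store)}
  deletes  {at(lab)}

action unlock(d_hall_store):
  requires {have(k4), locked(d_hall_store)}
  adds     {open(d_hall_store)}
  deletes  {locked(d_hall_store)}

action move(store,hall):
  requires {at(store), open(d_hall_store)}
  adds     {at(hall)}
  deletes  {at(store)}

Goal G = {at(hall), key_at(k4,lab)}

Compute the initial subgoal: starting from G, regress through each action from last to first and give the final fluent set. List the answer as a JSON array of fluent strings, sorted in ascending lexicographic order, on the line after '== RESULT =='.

Work backward from the goal:
  through step 4 (move(store,hall)): drop {at(hall)}, keep {key_at(k4,lab)}, require {at(store), open(d_hall_store)}
    → {at(store), key_at(k4,lab), open(d_hall_store)}
  through step 3 (unlock(d_hall_store)): drop {open(d_hall_store)}, keep {at(store), key_at(k4,lab)}, require {have(k4), locked(d_hall_store)}
    → {at(store), have(k4), key_at(k4,lab), locked(d_hall_store)}
  through step 2 (move(lab,store)): drop {at(store)}, keep {have(k4), key_at(k4,lab), locked(d_hall_store)}, require {at(lab), open(d_lab_store)}
    → {at(lab), have(k4), key_at(k4,lab), locked(d_hall_store), open(d_lab_store)}
  through step 1 (move(hall,lab)): drop {at(lab)}, keep {have(k4), key_at(k4,lab), locked(d_hall_store), open(d_lab_store)}, require {at(hall), open(d_lab_hall)}
    → {at(hall), have(k4), key_at(k4,lab), locked(d_hall_store), open(d_lab_hall), open(d_lab_store)}

== RESULT ==
["at(hall)", "have(k4)", "key_at(k4,lab)", "locked(d_hall_store)", "open(d_lab_hall)", "open(d_lab_store)"]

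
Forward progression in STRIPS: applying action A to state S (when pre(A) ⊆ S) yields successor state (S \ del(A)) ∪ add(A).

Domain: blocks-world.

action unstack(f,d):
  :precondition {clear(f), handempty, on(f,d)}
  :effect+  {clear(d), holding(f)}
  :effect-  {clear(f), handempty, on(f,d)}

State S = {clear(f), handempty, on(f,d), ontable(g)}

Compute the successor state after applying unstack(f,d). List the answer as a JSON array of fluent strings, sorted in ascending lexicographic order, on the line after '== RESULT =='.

Progress:
  pre ⊆ S: {clear(f), handempty, on(f,d)} ⊆ S  — applicable
  S \ del = {ontable(g)}
  ∪ add   = {clear(d), holding(f), ontable(g)}

== RESULT ==
["clear(d)", "holding(f)", "ontable(g)"]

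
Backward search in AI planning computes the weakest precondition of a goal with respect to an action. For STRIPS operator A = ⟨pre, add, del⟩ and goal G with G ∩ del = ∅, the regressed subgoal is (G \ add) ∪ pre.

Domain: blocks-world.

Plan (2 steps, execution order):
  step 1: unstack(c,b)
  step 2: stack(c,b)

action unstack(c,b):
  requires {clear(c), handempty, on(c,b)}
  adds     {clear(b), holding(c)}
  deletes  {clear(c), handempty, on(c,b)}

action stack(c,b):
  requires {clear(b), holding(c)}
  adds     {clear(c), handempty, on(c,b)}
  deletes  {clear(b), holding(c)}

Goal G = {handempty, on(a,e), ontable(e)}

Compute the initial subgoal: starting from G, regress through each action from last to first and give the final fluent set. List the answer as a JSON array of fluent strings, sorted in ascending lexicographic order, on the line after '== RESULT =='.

Regress step by step:
  through step 2 (stack(c,b)): drop {handempty}, keep {on(a,e), ontable(e)}, require {clear(b), holding(c)}
    → {clear(b), holding(c), on(a,e), ontable(e)}
  through step 1 (unstack(c,b)): drop {clear(b), holding(c)}, keep {on(a,e), ontable(e)}, require {clear(c), handempty, on(c,b)}
    → {clear(c), handempty, on(a,e), on(c,b), ontable(e)}

== RESULT ==
["clear(c)", "handempty", "on(a,e)", "on(c,b)", "ontable(e)"]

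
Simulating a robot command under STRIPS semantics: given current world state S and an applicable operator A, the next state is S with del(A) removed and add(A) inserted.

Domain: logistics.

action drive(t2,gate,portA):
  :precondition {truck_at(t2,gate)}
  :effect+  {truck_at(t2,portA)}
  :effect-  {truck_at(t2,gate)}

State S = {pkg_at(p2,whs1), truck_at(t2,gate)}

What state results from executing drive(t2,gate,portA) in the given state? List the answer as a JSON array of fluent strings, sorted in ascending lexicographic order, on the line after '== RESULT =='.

Compute (S \ del) ∪ add:
  pre ⊆ S: {truck_at(t2,gate)} ⊆ S  — applicable
  S \ del = {pkg_at(p2,whs1)}
  ∪ add   = {pkg_at(p2,whs1), truck_at(t2,portA)}

== RESULT ==
["pkg_at(p2,whs1)", "truck_at(t2,portA)"]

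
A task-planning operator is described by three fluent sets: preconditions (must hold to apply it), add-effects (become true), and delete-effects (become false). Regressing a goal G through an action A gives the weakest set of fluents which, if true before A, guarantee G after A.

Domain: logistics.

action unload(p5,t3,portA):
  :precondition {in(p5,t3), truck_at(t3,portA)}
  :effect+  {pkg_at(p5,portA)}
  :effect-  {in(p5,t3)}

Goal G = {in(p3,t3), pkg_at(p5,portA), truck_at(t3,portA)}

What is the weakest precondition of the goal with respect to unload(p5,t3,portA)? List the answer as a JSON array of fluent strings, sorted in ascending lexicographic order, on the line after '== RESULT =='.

Regress:
  G ∩ del = {}  (empty — regression defined)
  G \ add = {in(p3,t3), pkg_at(p5,portA), truck_at(t3,portA)} \ {pkg_at(p5,portA)} = {in(p3,t3), truck_at(t3,portA)}
  ∪ pre   = {in(p3,t3), truck_at(t3,portA)} ∪ {in(p5,t3), truck_at(t3,portA)}
          = {in(p3,t3), in(p5,t3), truck_at(t3,portA)}

== RESULT ==
["in(p3,t3)", "in(p5,t3)", "truck_at(t3,portA)"]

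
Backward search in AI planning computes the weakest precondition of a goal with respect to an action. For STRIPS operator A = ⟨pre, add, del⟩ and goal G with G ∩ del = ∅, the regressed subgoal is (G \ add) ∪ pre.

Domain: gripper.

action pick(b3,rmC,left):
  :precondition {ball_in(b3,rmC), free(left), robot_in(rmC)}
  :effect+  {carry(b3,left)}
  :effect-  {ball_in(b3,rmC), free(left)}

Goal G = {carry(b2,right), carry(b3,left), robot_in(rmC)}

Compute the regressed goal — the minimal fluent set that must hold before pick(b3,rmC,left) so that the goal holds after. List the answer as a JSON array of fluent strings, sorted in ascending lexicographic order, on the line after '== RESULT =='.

Compute (G \ add) ∪ pre:
  G ∩ del = {}  (empty — regression defined)
  G \ add = {carry(b2,right), carry(b3,left), robot_in(rmC)} \ {carry(b3,left)} = {carry(b2,right), robot_in(rmC)}
  ∪ pre   = {carry(b2,right), robot_in(rmC)} ∪ {ball_in(b3,rmC), free(left), robot_in(rmC)}
          = {ball_in(b3,rmC), carry(b2,right), free(left), robot_in(rmC)}

== RESULT ==
["ball_in(b3,rmC)", "carry(b2,right)", "free(left)", "robot_in(rmC)"]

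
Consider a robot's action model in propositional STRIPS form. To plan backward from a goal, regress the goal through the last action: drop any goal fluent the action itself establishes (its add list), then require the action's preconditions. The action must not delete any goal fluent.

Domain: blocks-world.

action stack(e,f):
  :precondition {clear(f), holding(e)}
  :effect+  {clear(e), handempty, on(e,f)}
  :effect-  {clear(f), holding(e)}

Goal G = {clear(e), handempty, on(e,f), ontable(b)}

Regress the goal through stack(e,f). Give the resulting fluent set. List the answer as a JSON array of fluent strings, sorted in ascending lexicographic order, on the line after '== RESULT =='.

Regress:
  G ∩ del = {}  (empty — regression defined)
  G \ add = {clear(e), handempty, on(e,f), ontable(b)} \ {clear(e), handempty, on(e,f)} = {ontable(b)}
  ∪ pre   = {ontable(b)} ∪ {clear(f), holding(e)}
          = {clear(f), holding(e), ontable(b)}

== RESULT ==
["clear(f)", "holding(e)", "ontable(b)"]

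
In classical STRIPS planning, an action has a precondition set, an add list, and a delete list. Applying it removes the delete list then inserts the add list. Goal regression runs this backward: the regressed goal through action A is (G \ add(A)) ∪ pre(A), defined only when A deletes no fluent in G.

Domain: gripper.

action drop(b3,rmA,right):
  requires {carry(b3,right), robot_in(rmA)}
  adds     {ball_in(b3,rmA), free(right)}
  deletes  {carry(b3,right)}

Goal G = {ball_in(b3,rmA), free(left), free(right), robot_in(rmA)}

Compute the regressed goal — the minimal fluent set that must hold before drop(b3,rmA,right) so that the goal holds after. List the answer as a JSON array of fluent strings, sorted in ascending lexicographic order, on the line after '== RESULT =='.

Compute (G \ add) ∪ pre:
  G ∩ del = {}  (empty — regression defined)
  G \ add = {ball_in(b3,rmA), free(left), free(right), robot_in(rmA)} \ {ball_in(b3,rmA), free(right)} = {free(left), robot_in(rmA)}
  ∪ pre   = {free(left), robot_in(rmA)} ∪ {carry(b3,right), robot_in(rmA)}
          = {carry(b3,right), free(left), robot_in(rmA)}

== RESULT ==
["carry(b3,right)", "free(left)", "robot_in(rmA)"]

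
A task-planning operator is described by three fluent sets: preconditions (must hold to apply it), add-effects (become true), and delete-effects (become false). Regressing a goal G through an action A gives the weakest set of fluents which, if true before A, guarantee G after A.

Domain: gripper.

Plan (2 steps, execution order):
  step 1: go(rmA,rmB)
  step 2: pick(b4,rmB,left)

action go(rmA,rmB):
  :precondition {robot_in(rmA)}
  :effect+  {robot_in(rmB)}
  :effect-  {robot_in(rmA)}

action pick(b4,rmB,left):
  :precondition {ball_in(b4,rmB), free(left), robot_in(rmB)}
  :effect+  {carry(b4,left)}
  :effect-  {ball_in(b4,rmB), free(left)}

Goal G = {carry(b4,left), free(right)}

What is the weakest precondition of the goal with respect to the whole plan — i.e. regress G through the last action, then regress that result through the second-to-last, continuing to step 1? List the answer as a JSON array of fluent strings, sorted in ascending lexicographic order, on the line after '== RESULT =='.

Work backward from the goal:
  through step 2 (pick(b4,rmB,left)): drop {carry(b4,left)}, keep {free(right)}, require {ball_in(b4,rmB), free(left), robot_in(rmB)}
    → {ball_in(b4,rmB), free(left), free(right), robot_in(rmB)}
  through step 1 (go(rmA,rmB)): drop {robot_in(rmB)}, keep {ball_in(b4,rmB), free(left), free(right)}, require {robot_in(rmA)}
    → {ball_in(b4,rmB), free(left), free(right), robot_in(rmA)}

== RESULT ==
["ball_in(b4,rmB)", "free(left)", "free(right)", "robot_in(rmA)"]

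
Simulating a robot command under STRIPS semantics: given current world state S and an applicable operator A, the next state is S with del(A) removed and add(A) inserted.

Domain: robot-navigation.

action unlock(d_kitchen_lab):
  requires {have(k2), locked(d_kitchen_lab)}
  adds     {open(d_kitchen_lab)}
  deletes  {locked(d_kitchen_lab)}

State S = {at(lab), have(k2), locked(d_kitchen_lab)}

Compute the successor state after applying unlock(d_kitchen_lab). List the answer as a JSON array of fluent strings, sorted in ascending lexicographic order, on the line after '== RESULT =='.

Compute (S \ del) ∪ add:
  pre ⊆ S: {have(k2), locked(d_kitchen_lab)} ⊆ S  — applicable
  S \ del = {at(lab), have(k2)}
  ∪ add   = {at(lab), have(k2), open(d_kitchen_lab)}

== RESULT ==
["at(lab)", "have(k2)", "open(d_kitchen_lab)"]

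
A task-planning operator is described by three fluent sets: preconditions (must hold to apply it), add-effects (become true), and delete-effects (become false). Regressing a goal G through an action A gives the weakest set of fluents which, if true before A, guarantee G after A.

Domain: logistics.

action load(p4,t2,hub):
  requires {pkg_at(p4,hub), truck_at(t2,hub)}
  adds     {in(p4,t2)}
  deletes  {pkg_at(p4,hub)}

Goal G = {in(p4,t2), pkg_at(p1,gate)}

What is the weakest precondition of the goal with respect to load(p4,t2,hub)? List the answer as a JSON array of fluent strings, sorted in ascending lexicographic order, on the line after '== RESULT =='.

Compute (G \ add) ∪ pre:
  G ∩ del = {}  (empty — regression defined)
  G \ add = {in(p4,t2), pkg_at(p1,gate)} \ {in(p4,t2)} = {pkg_at(p1,gate)}
  ∪ pre   = {pkg_at(p1,gate)} ∪ {pkg_at(p4,hub), truck_at(t2,hub)}
          = {pkg_at(p1,gate), pkg_at(p4,hub), truck_at(t2,hub)}

== RESULT ==
["pkg_at(p1,gate)", "pkg_at(p4,hub)", "truck_at(t2,hub)"]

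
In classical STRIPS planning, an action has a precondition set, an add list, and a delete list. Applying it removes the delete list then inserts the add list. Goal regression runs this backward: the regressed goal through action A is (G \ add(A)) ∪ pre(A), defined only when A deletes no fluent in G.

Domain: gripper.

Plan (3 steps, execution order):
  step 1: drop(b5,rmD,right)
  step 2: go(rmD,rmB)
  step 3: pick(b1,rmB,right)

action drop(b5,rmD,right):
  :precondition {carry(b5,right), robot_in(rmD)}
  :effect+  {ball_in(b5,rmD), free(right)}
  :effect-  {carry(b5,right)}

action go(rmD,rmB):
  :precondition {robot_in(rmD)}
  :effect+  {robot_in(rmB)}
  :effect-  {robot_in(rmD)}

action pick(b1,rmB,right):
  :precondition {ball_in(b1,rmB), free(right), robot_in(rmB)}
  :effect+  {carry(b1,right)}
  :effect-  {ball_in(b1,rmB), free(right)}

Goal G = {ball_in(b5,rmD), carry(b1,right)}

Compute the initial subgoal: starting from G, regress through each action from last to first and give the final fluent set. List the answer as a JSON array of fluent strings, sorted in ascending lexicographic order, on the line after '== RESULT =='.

Work backward from the goal:
  through step 3 (pick(b1,rmB,right)): drop {carry(b1,right)}, keep {ball_in(b5,rmD)}, require {ball_in(b1,rmB), free(right), robot_in(rmB)}
    → {ball_in(b1,rmB), ball_in(b5,rmD), free(right), robot_in(rmB)}
  through step 2 (go(rmD,rmB)): drop {robot_in(rmB)}, keep {ball_in(b1,rmB), ball_in(b5,rmD), free(right)}, require {robot_in(rmD)}
    → {ball_in(b1,rmB), ball_in(b5,rmD), free(right), robot_in(rmD)}
  through step 1 (drop(b5,rmD,right)): drop {ball_in(b5,rmD), free(right)}, keep {ball_in(b1,rmB), robot_in(rmD)}, require {carry(b5,right), robot_in(rmD)}
    → {ball_in(b1,rmB), carry(b5,right), robot_in(rmD)}

== RESULT ==
["ball_in(b1,rmB)", "carry(b5,right)", "robot_in(rmD)"]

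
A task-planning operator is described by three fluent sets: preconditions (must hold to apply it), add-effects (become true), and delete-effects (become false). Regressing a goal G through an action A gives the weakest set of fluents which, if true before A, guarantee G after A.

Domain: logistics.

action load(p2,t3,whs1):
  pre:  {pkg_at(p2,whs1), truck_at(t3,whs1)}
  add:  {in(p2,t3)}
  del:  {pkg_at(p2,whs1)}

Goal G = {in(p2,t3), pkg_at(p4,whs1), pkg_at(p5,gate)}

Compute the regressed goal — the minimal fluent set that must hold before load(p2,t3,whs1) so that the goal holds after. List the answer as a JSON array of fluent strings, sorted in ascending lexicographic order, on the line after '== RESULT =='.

Regress:
  G ∩ del = {}  (empty — regression defined)
  G \ add = {in(p2,t3), pkg_at(p4,whs1), pkg_at(p5,gate)} \ {in(p2,t3)} = {pkg_at(p4,whs1), pkg_at(p5,gate)}
  ∪ pre   = {pkg_at(p4,whs1), pkg_at(p5,gate)} ∪ {pkg_at(p2,whs1), truck_at(t3,whs1)}
          = {pkg_at(p2,whs1), pkg_at(p4,whs1), pkg_at(p5,gate), truck_at(t3,whs1)}

== RESULT ==
["pkg_at(p2,whs1)", "pkg_at(p4,whs1)", "pkg_at(p5,gate)", "truck_at(t3,whs1)"]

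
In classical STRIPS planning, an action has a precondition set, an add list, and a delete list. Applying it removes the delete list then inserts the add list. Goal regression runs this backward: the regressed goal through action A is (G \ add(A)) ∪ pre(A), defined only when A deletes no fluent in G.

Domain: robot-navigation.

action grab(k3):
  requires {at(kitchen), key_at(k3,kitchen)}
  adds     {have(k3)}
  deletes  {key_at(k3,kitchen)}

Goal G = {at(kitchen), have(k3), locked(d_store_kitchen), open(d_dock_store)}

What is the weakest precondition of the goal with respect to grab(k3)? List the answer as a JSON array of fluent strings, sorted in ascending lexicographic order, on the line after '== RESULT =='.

Regress:
  G ∩ del = {}  (empty — regression defined)
  G \ add = {at(kitchen), have(k3), locked(d_store_kitchen), open(d_dock_store)} \ {have(k3)} = {at(kitchen), locked(d_store_kitchen), open(d_dock_store)}
  ∪ pre   = {at(kitchen), locked(d_store_kitchen), open(d_dock_store)} ∪ {at(kitchen), key_at(k3,kitchen)}
          = {at(kitchen), key_at(k3,kitchen), locked(d_store_kitchen), open(d_dock_store)}

== RESULT ==
["at(kitchen)", "key_at(k3,kitchen)", "locked(d_store_kitchen)", "open(d_dock_store)"]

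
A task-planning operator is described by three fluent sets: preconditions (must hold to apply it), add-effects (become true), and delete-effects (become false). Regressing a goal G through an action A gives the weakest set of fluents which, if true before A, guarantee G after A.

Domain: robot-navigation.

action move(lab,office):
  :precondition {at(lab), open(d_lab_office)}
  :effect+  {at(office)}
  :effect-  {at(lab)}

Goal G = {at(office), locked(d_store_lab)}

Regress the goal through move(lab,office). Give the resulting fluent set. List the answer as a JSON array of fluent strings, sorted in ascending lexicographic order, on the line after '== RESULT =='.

Regress:
  G ∩ del = {}  (empty — regression defined)
  G \ add = {at(office), locked(d_store_lab)} \ {at(office)} = {locked(d_store_lab)}
  ∪ pre   = {locked(d_store_lab)} ∪ {at(lab), open(d_lab_office)}
          = {at(lab), locked(d_store_lab), open(d_lab_office)}

== RESULT ==
["at(lab)", "locked(d_store_lab)", "open(d_lab_office)"]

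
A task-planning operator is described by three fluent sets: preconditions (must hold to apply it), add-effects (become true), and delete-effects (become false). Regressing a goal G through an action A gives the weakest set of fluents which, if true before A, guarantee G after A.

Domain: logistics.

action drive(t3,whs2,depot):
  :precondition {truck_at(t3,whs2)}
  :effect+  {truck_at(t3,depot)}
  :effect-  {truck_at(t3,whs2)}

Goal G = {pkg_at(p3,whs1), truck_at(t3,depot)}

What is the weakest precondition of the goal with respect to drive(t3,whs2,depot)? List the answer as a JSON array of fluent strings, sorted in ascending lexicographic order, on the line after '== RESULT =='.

Compute (G \ add) ∪ pre:
  G ∩ del = {}  (empty — regression defined)
  G \ add = {pkg_at(p3,whs1), truck_at(t3,depot)} \ {truck_at(t3,depot)} = {pkg_at(p3,whs1)}
  ∪ pre   = {pkg_at(p3,whs1)} ∪ {truck_at(t3,whs2)}
          = {pkg_at(p3,whs1), truck_at(t3,whs2)}

== RESULT ==
["pkg_at(p3,whs1)", "truck_at(t3,whs2)"]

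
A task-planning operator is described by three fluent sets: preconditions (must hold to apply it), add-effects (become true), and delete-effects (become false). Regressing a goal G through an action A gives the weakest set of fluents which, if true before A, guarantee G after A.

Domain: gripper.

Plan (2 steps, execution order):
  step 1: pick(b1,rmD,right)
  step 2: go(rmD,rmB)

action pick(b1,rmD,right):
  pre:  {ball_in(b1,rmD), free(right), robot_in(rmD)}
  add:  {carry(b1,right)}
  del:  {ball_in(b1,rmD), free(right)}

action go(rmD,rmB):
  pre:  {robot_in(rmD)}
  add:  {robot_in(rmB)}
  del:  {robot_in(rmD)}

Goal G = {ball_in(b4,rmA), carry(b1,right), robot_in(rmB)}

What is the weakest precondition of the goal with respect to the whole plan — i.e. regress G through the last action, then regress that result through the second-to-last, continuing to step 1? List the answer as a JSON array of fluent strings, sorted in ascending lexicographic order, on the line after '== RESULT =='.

Regress step by step:
  through step 2 (go(rmD,rmB)): drop {robot_in(rmB)}, keep {ball_in(b4,rmA), carry(b1,right)}, require {robot_in(rmD)}
    → {ball_in(b4,rmA), carry(b1,right), robot_in(rmD)}
  through step 1 (pick(b1,rmD,right)): drop {carry(b1,right)}, keep {ball_in(b4,rmA), robot_in(rmD)}, require {ball_in(b1,rmD), free(right), robot_in(rmD)}
    → {ball_in(b1,rmD), ball_in(b4,rmA), free(right), robot_in(rmD)}

== RESULT ==
["ball_in(b1,rmD)", "ball_in(b4,rmA)", "free(right)", "robot_in(rmD)"]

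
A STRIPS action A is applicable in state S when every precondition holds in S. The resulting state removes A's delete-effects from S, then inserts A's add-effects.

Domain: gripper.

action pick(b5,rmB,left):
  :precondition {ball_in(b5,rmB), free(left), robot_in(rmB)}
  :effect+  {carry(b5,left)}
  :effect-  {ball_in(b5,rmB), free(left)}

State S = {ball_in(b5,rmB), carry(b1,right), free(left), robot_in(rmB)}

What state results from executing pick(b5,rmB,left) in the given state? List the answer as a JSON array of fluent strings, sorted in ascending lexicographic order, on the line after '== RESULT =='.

Progress:
  pre ⊆ S: {ball_in(b5,rmB), free(left), robot_in(rmB)} ⊆ S  — applicable
  S \ del = {carry(b1,right), robot_in(rmB)}
  ∪ add   = {carry(b1,right), carry(b5,left), robot_in(rmB)}

== RESULT ==
["carry(b1,right)", "carry(b5,left)", "robot_in(rmB)"]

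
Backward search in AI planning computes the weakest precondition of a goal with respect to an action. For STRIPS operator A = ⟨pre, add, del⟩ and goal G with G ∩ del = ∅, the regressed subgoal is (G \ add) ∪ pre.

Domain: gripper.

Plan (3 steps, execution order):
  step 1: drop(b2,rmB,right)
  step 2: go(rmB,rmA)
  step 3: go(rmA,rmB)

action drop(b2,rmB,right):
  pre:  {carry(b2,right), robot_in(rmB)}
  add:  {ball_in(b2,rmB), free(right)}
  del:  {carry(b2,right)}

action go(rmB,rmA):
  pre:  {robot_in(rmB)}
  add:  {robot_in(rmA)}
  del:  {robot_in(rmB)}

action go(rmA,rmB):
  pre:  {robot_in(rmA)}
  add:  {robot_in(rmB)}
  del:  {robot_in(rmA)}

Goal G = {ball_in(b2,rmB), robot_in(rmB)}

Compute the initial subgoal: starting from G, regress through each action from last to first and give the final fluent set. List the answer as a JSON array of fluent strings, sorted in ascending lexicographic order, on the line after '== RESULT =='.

Regress step by step:
  through step 3 (go(rmA,rmB)): drop {robot_in(rmB)}, keep {ball_in(b2,rmB)}, require {robot_in(rmA)}
    → {ball_in(b2,rmB), robot_in(rmA)}
  through step 2 (go(rmB,rmA)): drop {robot_in(rmA)}, keep {ball_in(b2,rmB)}, require {robot_in(rmB)}
    → {ball_in(b2,rmB), robot_in(rmB)}
  through step 1 (drop(b2,rmB,right)): drop {ball_in(b2,rmB)}, keep {robot_in(rmB)}, require {carry(b2,right), robot_in(rmB)}
    → {carry(b2,right), robot_in(rmB)}

== RESULT ==
["carry(b2,right)", "robot_in(rmB)"]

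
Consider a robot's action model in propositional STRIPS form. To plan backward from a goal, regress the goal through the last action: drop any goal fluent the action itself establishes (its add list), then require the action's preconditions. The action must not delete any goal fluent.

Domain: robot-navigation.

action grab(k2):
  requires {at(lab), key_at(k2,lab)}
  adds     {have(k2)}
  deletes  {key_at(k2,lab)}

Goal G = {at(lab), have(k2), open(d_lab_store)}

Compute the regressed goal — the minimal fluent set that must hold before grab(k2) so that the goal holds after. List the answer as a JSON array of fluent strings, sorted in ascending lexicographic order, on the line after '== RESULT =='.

Compute (G \ add) ∪ pre:
  G ∩ del = {}  (empty — regression defined)
  G \ add = {at(lab), have(k2), open(d_lab_store)} \ {have(k2)} = {at(lab), open(d_lab_store)}
  ∪ pre   = {at(lab), open(d_lab_store)} ∪ {at(lab), key_at(k2,lab)}
          = {at(lab), key_at(k2,lab), open(d_lab_store)}

== RESULT ==
["at(lab)", "key_at(k2,lab)", "open(d_lab_store)"]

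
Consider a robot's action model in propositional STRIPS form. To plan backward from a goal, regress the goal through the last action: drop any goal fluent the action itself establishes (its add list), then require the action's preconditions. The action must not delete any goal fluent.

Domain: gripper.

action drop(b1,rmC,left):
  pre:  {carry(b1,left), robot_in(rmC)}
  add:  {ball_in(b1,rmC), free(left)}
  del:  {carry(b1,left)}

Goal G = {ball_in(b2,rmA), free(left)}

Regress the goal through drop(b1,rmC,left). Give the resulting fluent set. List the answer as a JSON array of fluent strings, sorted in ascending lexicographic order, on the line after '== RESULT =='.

Compute (G \ add) ∪ pre:
  G ∩ del = {}  (empty — regression defined)
  G \ add = {ball_in(b2,rmA), free(left)} \ {ball_in(b1,rmC), free(left)} = {ball_in(b2,rmA)}
  ∪ pre   = {ball_in(b2,rmA)} ∪ {carry(b1,left), robot_in(rmC)}
          = {ball_in(b2,rmA), carry(b1,left), robot_in(rmC)}

== RESULT ==
["ball_in(b2,rmA)", "carry(b1,left)", "robot_in(rmC)"]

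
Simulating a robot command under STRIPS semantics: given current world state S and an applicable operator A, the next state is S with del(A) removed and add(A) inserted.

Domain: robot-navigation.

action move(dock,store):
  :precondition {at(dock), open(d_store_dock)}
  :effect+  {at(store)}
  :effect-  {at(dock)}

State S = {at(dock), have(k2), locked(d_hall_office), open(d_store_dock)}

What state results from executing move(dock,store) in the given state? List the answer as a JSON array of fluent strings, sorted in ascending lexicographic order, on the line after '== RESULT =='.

Compute (S \ del) ∪ add:
  pre ⊆ S: {at(dock), open(d_store_dock)} ⊆ S  — applicable
  S \ del = {have(k2), locked(d_hall_office), open(d_store_dock)}
  ∪ add   = {at(store), have(k2), locked(d_hall_office), open(d_store_dock)}

== RESULT ==
["at(store)", "have(k2)", "locked(d_hall_office)", "open(d_store_dock)"]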